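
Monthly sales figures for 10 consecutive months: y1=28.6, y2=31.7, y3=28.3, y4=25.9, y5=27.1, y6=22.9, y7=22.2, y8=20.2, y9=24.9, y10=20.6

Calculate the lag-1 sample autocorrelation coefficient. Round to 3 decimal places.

Mean ȳ = (28.6 + 31.7 + 28.3 + 25.9 + 27.1 + 22.9 + 22.2 + 20.2 + 24.9 + 20.6)/10 = 25.2400
Numerator Σ_{t=1}^{9}(y_t−ȳ)(y_{t+1}−ȳ) = 66.0944
Denominator Σ(y_t−ȳ)² = 128.0440
r_1 = 66.0944 / 128.0440 = 0.516

0.516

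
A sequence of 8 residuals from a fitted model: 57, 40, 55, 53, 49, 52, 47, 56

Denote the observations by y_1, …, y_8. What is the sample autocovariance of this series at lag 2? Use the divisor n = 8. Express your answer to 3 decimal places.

1.043

Mean ȳ = (57 + 40 + 55 + 53 + 49 + 52 + 47 + 56)/8 = 51.1250
Deviations: 5.8750, -11.1250, 3.8750, 1.8750, -2.1250, 0.8750, -4.1250, 4.8750
Σ_{t=1}^{6}(y_t−ȳ)(y_{t+2}−ȳ) = 8.3438
γ_2 = 8.3438 / 8 = 1.043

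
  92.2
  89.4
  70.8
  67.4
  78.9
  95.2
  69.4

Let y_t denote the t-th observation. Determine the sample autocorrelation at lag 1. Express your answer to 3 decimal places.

-0.025

Mean ȳ = (92.2 + 89.4 + 70.8 + 67.4 + 78.9 + 95.2 + 69.4)/7 = 80.4714
Deviations from mean: 11.7286, 8.9286, -9.6714, -13.0714, -1.5714, 14.7286, -11.0714
Σ(y_t−ȳ)(y_{t+1}−ȳ) = (104.7194) + (-86.3520) + (126.4194) + (20.5408) + (-23.1449) + (-163.0663) = -20.8837
Denominator Σ(y_t−ȳ)² = 823.6543
r_1 = -20.8837 / 823.6543 = -0.025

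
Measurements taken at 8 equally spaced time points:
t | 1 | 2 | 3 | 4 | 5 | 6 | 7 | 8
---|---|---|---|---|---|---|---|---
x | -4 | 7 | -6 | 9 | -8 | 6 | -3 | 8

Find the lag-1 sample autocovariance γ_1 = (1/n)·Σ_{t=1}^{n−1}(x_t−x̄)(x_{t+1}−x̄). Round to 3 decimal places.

Mean x̄ = (-4 + 7 − 6 + 9 − 8 + 6 − 3 + 8)/8 = 1.1250
Σ_{t=1}^{7}(x_t−x̄)(x_{t+1}−x̄) = -292.8906
γ_1 = -292.8906 / 8 = -36.611

-36.611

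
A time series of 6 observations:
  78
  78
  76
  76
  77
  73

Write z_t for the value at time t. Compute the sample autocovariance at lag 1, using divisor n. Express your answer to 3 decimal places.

Mean z̄ = (78 + 78 + 76 + 76 + 77 + 73)/6 = 76.3333
Deviations: 1.6667, 1.6667, -0.3333, -0.3333, 0.6667, -3.3333
Σ_{t=1}^{5}(z_t−z̄)(z_{t+1}−z̄) = -0.1111
γ_1 = -0.1111 / 6 = -0.019

-0.019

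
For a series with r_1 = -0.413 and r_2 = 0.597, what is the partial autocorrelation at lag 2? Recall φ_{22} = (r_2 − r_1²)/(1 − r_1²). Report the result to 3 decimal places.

φ_{22} = (r_2 − r_1²) / (1 − r_1²)
r_1² = (-0.413)² = 0.170569
Numerator = 0.597 − 0.1706 = 0.4264; denominator = 1 − 0.1706 = 0.8294
φ_{22} = 0.4264 / 0.8294 = 0.514

0.514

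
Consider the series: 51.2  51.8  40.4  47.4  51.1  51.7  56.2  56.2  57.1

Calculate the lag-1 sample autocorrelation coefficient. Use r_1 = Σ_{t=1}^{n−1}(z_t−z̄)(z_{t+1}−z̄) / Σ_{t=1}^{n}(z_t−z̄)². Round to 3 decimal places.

Mean z̄ = (51.2 + 51.8 + 40.4 + 47.4 + 51.1 + 51.7 + 56.2 + 56.2 + 57.1)/9 = 51.4556
Numerator Σ_{t=1}^{8}(z_t−z̄)(z_{t+1}−z̄) = 92.7447
Denominator Σ(z_t−z̄)² = 215.9222
r_1 = 92.7447 / 215.9222 = 0.430

0.430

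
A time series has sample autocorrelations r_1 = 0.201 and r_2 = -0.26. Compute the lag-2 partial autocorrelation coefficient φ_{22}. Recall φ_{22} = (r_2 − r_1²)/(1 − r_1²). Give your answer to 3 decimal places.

φ_{22} = (r_2 − r_1²) / (1 − r_1²)
r_1² = (0.201)² = 0.040401
Numerator = -0.26 − 0.0404 = -0.3004; denominator = 1 − 0.0404 = 0.9596
φ_{22} = -0.3004 / 0.9596 = -0.313

-0.313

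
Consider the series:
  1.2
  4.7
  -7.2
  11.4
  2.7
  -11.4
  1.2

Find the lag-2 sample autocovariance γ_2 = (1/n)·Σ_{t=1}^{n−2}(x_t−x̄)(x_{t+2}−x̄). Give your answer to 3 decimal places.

-14.866

Mean x̄ = (1.2 + 4.7 − 7.2 + 11.4 + 2.7 − 11.4 + 1.2)/7 = 0.3714
Deviations: 0.8286, 4.3286, -7.5714, 11.0286, 2.3286, -11.7714, 0.8286
Σ_{t=1}^{5}(x_t−x̄)(x_{t+2}−x̄) = -104.0588
γ_2 = -104.0588 / 7 = -14.866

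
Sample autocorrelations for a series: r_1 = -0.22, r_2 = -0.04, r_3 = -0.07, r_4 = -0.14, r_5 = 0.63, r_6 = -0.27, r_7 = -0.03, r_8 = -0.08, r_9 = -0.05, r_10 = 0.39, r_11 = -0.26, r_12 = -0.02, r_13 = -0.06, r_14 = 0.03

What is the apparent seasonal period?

5

The largest autocorrelation is r_5 = 0.63, with a weaker echo at lag 10 (0.39); the remaining lags stay at or below 0.03.
The dominant spike at lag 5 indicates a seasonal period of 5.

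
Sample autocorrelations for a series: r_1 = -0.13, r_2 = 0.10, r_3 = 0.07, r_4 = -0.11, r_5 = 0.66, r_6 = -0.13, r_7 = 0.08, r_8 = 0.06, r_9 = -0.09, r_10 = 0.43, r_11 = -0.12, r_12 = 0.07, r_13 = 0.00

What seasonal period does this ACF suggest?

The largest autocorrelation is r_5 = 0.66, with a weaker echo at lag 10 (0.43); the remaining lags stay at or below 0.10.
The dominant spike at lag 5 indicates a seasonal period of 5.

5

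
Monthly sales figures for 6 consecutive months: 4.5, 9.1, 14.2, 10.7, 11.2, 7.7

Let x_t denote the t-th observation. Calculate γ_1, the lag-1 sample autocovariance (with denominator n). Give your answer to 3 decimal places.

0.709

Mean x̄ = (4.5 + 9.1 + 14.2 + 10.7 + 11.2 + 7.7)/6 = 9.5667
Σ_{t=1}^{5}(x_t−x̄)(x_{t+1}−x̄) = 4.2556
γ_1 = 4.2556 / 6 = 0.709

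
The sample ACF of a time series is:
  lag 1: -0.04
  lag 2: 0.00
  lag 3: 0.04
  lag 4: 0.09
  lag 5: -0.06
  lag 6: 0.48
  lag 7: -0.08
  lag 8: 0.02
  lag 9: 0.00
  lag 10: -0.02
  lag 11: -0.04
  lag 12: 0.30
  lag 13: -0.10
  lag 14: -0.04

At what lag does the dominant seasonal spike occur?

The largest autocorrelation is r_6 = 0.48, with a weaker echo at lag 12 (0.30); the remaining lags stay at or below 0.09.
The dominant spike at lag 6 indicates a seasonal period of 6.

6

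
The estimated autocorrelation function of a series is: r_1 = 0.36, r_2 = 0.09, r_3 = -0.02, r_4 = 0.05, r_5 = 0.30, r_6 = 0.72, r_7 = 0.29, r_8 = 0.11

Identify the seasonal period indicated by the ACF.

6

The largest autocorrelation is r_6 = 0.72; the remaining lags stay at or below 0.36. The elevated value at lag 1 (0.36), dropping to 0.09 at lag 2, reflects decaying short-term dependence rather than seasonality.
The dominant spike at lag 6 indicates a seasonal period of 6.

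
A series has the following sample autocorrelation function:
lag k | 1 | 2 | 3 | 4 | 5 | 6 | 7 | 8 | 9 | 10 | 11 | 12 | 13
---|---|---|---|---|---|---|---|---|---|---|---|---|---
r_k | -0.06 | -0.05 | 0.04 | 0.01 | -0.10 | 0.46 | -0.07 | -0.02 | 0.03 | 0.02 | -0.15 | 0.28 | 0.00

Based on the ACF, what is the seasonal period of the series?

6

The largest autocorrelation is r_6 = 0.46, with a weaker echo at lag 12 (0.28); the remaining lags stay at or below 0.04.
The dominant spike at lag 6 indicates a seasonal period of 6.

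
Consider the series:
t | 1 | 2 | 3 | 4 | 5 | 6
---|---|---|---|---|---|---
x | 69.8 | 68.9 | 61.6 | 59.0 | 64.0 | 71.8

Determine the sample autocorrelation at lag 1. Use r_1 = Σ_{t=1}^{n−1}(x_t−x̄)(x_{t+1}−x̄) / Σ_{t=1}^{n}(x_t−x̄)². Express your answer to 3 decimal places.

0.232

Mean x̄ = (69.8 + 68.9 + 61.6 + 59.0 + 64.0 + 71.8)/6 = 65.8500
Deviations from mean: 3.9500, 3.0500, -4.2500, -6.8500, -1.8500, 5.9500
Σ(x_t−x̄)(x_{t+1}−x̄) = (12.0475) + (-12.9625) + (29.1125) + (12.6725) + (-11.0075) = 29.8625
Denominator Σ(x_t−x̄)² = 128.7150
r_1 = 29.8625 / 128.7150 = 0.232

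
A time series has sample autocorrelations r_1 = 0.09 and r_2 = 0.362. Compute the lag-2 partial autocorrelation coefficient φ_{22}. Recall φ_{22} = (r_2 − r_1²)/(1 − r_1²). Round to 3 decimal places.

0.357

φ_{22} = (r_2 − r_1²) / (1 − r_1²)
r_1² = (0.09)² = 0.0081
Numerator = 0.362 − 0.0081 = 0.3539; denominator = 1 − 0.0081 = 0.9919
φ_{22} = 0.3539 / 0.9919 = 0.357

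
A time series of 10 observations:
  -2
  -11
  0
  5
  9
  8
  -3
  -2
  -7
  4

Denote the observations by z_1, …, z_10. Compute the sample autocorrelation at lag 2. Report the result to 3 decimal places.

Mean z̄ = (-2 − 11 + 0 + 5 + 9 + 8 − 3 − 2 − 7 + 4)/10 = 0.1000
Numerator Σ_{t=1}^{8}(z_t−z̄)(z_{t+2}−z̄) = -46.7200
Denominator Σ(z_t−z̄)² = 372.9000
r_2 = -46.7200 / 372.9000 = -0.125

-0.125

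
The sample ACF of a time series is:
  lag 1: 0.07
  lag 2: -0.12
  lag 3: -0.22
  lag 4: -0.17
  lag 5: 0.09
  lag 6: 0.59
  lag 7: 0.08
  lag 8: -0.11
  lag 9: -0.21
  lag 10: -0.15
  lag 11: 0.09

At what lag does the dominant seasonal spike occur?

6

The largest autocorrelation is r_6 = 0.59; the remaining lags stay at or below 0.09.
The dominant spike at lag 6 indicates a seasonal period of 6.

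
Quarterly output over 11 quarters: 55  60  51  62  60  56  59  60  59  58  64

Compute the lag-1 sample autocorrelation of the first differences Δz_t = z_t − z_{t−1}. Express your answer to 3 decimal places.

-0.600

First differences Δz: 5, -9, 11, -2, -4, 3, 1, -1, -1, 6
Mean of differences = 0.9000
Numerator Σ(Δz_t−Δz̄)(Δz_{t+1}−Δz̄) = -172.0100
Denominator Σ(Δz_t−Δz̄)² = 286.9000
r_1(Δz) = -172.0100 / 286.9000 = -0.600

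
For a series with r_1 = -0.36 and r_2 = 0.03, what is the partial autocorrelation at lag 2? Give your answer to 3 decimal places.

φ_{22} = (r_2 − r_1²) / (1 − r_1²)
r_1² = (-0.36)² = 0.1296
Numerator = 0.03 − 0.1296 = -0.0996; denominator = 1 − 0.1296 = 0.8704
φ_{22} = -0.0996 / 0.8704 = -0.114

-0.114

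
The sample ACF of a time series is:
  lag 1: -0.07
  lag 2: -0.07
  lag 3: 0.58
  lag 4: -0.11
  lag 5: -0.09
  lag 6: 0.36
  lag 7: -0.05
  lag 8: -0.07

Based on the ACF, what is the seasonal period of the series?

3

The largest autocorrelation is r_3 = 0.58, with a weaker echo at lag 6 (0.36); the remaining lags stay at or below -0.05.
The dominant spike at lag 3 indicates a seasonal period of 3.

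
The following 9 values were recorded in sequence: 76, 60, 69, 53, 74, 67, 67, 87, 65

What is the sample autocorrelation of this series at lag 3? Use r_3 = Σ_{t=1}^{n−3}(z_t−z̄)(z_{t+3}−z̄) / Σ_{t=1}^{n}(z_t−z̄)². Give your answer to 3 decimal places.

Mean z̄ = (76 + 60 + 69 + 53 + 74 + 67 + 67 + 87 + 65)/9 = 68.6667
Numerator Σ_{t=1}^{6}(z_t−z̄)(z_{t+3}−z̄) = -31.6667
Denominator Σ(z_t−z̄)² = 758.0000
r_3 = -31.6667 / 758.0000 = -0.042

-0.042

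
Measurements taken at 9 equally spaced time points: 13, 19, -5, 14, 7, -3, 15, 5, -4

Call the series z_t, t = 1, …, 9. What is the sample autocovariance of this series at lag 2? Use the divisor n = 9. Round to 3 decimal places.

-14.184

Mean z̄ = (13 + 19 − 5 + 14 + 7 − 3 + 15 + 5 − 4)/9 = 6.7778
Σ_{t=1}^{7}(z_t−z̄)(z_{t+2}−z̄) = -127.6543
γ_2 = -127.6543 / 9 = -14.184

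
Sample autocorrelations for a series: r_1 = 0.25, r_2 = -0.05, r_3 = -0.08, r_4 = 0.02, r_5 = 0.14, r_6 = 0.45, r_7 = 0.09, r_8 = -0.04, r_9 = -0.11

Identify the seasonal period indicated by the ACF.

6

The largest autocorrelation is r_6 = 0.45; the remaining lags stay at or below 0.25.
The dominant spike at lag 6 indicates a seasonal period of 6.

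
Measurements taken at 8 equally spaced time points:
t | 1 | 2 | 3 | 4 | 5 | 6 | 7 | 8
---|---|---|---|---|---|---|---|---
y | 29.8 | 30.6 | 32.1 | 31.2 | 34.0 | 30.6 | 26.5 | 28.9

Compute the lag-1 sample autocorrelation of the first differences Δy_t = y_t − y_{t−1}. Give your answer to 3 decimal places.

-0.190

First differences Δy: 0.8, 1.5, -0.9, 2.8, -3.4, -4.1, 2.4
Mean of differences = -0.1286
Numerator Σ(Δy_t−Δȳ)(Δy_{t+1}−Δȳ) = -8.6337
Denominator Σ(Δy_t−Δȳ)² = 45.5543
r_1(Δy) = -8.6337 / 45.5543 = -0.190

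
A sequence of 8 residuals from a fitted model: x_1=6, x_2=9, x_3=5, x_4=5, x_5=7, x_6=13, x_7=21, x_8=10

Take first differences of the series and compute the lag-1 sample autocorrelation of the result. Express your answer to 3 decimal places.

First differences Δx: 3, -4, 0, 2, 6, 8, -11
Mean of differences = 0.5714
Numerator Σ(Δx_t−Δx̄)(Δx_{t+1}−Δx̄) = -47.1837
Denominator Σ(Δx_t−Δx̄)² = 247.7143
r_1(Δx) = -47.1837 / 247.7143 = -0.190

-0.190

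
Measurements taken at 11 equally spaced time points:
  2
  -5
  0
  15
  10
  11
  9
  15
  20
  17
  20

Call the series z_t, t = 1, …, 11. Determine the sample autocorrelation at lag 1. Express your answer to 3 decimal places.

0.585

Mean z̄ = (2 − 5 + 0 + 15 + 10 + 11 + 9 + 15 + 20 + 17 + 20)/11 = 10.3636
Numerator Σ_{t=1}^{10}(z_t−z̄)(z_{t+1}−z̄) = 403.1405
Denominator Σ(z_t−z̄)² = 688.5455
r_1 = 403.1405 / 688.5455 = 0.585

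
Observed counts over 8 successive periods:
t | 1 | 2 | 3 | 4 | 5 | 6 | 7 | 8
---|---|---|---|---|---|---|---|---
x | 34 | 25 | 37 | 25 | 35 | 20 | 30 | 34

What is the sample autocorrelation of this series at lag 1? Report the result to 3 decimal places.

Mean x̄ = (34 + 25 + 37 + 25 + 35 + 20 + 30 + 34)/8 = 30.0000
Deviations from mean: 4.0000, -5.0000, 7.0000, -5.0000, 5.0000, -10.0000, 0.0000, 4.0000
Numerator Σ_{t=1}^{7}(x_t−x̄)(x_{t+1}−x̄) = -165.0000
Denominator Σ(x_t−x̄)² = 256.0000
r_1 = -165.0000 / 256.0000 = -0.645

-0.645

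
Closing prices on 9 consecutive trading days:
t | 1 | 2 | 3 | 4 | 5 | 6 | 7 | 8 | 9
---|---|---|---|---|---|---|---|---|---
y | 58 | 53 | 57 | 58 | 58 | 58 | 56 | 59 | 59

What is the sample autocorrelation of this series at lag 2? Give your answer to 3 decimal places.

-0.175

Mean ȳ = (58 + 53 + 57 + 58 + 58 + 58 + 56 + 59 + 59)/9 = 57.3333
Numerator Σ_{t=1}^{7}(y_t−ȳ)(y_{t+2}−ȳ) = -4.8889
Denominator Σ(y_t−ȳ)² = 28.0000
r_2 = -4.8889 / 28.0000 = -0.175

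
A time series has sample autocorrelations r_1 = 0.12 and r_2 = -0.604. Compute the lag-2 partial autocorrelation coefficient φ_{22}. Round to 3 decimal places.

-0.627

φ_{22} = (r_2 − r_1²) / (1 − r_1²)
r_1² = (0.12)² = 0.0144
Numerator = -0.604 − 0.0144 = -0.6184; denominator = 1 − 0.0144 = 0.9856
φ_{22} = -0.6184 / 0.9856 = -0.627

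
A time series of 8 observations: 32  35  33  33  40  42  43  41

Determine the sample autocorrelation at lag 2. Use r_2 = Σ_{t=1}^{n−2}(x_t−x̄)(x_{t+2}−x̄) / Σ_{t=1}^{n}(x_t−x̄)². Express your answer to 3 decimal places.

0.231

Mean x̄ = (32 + 35 + 33 + 33 + 40 + 42 + 43 + 41)/8 = 37.3750
Σ(x_t−x̄)(x_{t+2}−x̄) = (23.5156) + (10.3906) + (-11.4844) + (-20.2344) + (14.7656) + (16.7656) = 33.7188
Denominator Σ(x_t−x̄)² = 145.8750
r_2 = 33.7188 / 145.8750 = 0.231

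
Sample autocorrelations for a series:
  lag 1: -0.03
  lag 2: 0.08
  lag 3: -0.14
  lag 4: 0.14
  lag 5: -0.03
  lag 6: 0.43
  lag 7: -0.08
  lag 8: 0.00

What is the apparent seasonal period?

The largest autocorrelation is r_6 = 0.43; the remaining lags stay at or below 0.14.
The dominant spike at lag 6 indicates a seasonal period of 6.

6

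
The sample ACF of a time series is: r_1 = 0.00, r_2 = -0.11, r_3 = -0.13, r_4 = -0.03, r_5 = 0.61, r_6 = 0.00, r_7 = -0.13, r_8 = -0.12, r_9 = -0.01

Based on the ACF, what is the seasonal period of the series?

5

The largest autocorrelation is r_5 = 0.61; the remaining lags stay at or below 0.00.
The dominant spike at lag 5 indicates a seasonal period of 5.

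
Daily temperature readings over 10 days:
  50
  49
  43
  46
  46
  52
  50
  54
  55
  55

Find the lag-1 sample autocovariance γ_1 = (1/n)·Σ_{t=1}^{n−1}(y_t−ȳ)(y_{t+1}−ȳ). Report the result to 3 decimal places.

Mean ȳ = (50 + 49 + 43 + 46 + 46 + 52 + 50 + 54 + 55 + 55)/10 = 50.0000
Σ_{t=1}^{9}(y_t−ȳ)(y_{t+1}−ȳ) = 88.0000
γ_1 = 88.0000 / 10 = 8.800

8.800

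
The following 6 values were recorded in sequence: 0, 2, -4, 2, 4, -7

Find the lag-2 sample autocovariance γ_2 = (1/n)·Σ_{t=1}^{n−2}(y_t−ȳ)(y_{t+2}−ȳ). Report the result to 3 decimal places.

Mean ȳ = (0 + 2 − 4 + 2 + 4 − 7)/6 = -0.5000
Deviations: 0.5000, 2.5000, -3.5000, 2.5000, 4.5000, -6.5000
Σ_{t=1}^{4}(y_t−ȳ)(y_{t+2}−ȳ) = -27.5000
γ_2 = -27.5000 / 6 = -4.583

-4.583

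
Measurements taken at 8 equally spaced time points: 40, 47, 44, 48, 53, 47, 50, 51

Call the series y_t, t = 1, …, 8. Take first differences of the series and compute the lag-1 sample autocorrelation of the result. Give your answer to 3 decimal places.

-0.510

First differences Δy: 7, -3, 4, 5, -6, 3, 1
Mean of differences = 1.5714
Numerator Σ(Δy_t−Δȳ)(Δy_{t+1}−Δȳ) = -65.1837
Denominator Σ(Δy_t−Δȳ)² = 127.7143
r_1(Δy) = -65.1837 / 127.7143 = -0.510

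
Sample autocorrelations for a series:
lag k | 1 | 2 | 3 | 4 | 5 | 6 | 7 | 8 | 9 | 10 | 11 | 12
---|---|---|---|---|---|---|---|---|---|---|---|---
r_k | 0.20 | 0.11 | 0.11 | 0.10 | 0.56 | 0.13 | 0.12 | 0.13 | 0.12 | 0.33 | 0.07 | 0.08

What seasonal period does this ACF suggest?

The largest autocorrelation is r_5 = 0.56, with a weaker echo at lag 10 (0.33); the remaining lags stay at or below 0.20. The elevated value at lag 1 (0.20), dropping to 0.11 at lag 2, reflects decaying short-term dependence rather than seasonality.
The dominant spike at lag 5 indicates a seasonal period of 5.

5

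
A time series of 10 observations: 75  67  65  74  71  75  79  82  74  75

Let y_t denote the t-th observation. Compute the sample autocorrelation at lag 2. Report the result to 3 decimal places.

Mean ȳ = (75 + 67 + 65 + 74 + 71 + 75 + 79 + 82 + 74 + 75)/10 = 73.7000
Numerator Σ_{t=1}^{8}(y_t−ȳ)(y_{t+2}−ȳ) = 19.4200
Denominator Σ(y_t−ȳ)² = 230.1000
r_2 = 19.4200 / 230.1000 = 0.084

0.084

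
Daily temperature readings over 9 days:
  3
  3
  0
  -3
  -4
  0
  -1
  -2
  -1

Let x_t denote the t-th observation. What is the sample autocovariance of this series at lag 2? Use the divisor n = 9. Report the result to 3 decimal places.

Mean x̄ = (3 + 3 + 0 − 3 − 4 + 0 − 1 − 2 − 1)/9 = -0.5556
Σ_{t=1}^{7}(x_t−x̄)(x_{t+2}−x̄) = -9.0617
γ_2 = -9.0617 / 9 = -1.007

-1.007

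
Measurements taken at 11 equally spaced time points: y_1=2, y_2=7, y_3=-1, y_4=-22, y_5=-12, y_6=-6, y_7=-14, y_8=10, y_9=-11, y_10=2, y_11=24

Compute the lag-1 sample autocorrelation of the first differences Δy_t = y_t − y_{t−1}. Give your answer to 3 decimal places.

First differences Δy: 5, -8, -21, 10, 6, -8, 24, -21, 13, 22
Mean of differences = 2.2000
Numerator Σ(Δy_t−Δȳ)(Δy_{t+1}−Δȳ) = -746.8400
Denominator Σ(Δy_t−Δȳ)² = 2351.6000
r_1(Δy) = -746.8400 / 2351.6000 = -0.318

-0.318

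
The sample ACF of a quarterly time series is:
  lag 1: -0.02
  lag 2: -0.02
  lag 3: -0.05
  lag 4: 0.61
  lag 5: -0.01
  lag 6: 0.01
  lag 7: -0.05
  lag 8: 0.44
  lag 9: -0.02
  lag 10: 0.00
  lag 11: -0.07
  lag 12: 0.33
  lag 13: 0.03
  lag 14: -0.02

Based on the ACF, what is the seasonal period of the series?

The largest autocorrelation is r_4 = 0.61, with weaker echoes at lags 8 (0.44) and 12 (0.33); the remaining lags stay at or below 0.03.
The dominant spike at lag 4 indicates a seasonal period of 4.

4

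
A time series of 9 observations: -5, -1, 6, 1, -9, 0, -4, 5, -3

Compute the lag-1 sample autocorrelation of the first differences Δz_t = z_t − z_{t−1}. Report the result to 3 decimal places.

First differences Δz: 4, 7, -5, -10, 9, -4, 9, -8
Mean of differences = 0.2500
Numerator Σ(Δz_t−Δz̄)(Δz_{t+1}−Δz̄) = -192.5625
Denominator Σ(Δz_t−Δz̄)² = 431.5000
r_1(Δz) = -192.5625 / 431.5000 = -0.446

-0.446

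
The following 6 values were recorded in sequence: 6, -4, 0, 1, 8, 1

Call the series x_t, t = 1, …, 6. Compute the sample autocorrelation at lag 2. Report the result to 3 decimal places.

Mean x̄ = (6 − 4 + 0 + 1 + 8 + 1)/6 = 2.0000
Deviations from mean: 4.0000, -6.0000, -2.0000, -1.0000, 6.0000, -1.0000
Σ(x_t−x̄)(x_{t+2}−x̄) = (-8.0000) + (6.0000) + (-12.0000) + (1.0000) = -13.0000
Denominator Σ(x_t−x̄)² = 94.0000
r_2 = -13.0000 / 94.0000 = -0.138

-0.138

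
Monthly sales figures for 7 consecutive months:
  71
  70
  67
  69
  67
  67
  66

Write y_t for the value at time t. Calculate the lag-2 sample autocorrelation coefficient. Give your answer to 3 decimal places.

Mean ȳ = (71 + 70 + 67 + 69 + 67 + 67 + 66)/7 = 68.1429
Deviations from mean: 2.8571, 1.8571, -1.1429, 0.8571, -1.1429, -1.1429, -2.1429
Numerator Σ_{t=1}^{5}(y_t−ȳ)(y_{t+2}−ȳ) = 1.1020
Denominator Σ(y_t−ȳ)² = 20.8571
r_2 = 1.1020 / 20.8571 = 0.053

0.053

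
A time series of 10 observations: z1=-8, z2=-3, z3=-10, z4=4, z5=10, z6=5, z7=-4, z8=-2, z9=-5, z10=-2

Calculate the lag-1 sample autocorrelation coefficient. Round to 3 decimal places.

0.300

Mean z̄ = (-8 − 3 − 10 + 4 + 10 + 5 − 4 − 2 − 5 − 2)/10 = -1.5000
Numerator Σ_{t=1}^{9}(z_t−z̄)(z_{t+1}−z̄) = 102.2500
Denominator Σ(z_t−z̄)² = 340.5000
r_1 = 102.2500 / 340.5000 = 0.300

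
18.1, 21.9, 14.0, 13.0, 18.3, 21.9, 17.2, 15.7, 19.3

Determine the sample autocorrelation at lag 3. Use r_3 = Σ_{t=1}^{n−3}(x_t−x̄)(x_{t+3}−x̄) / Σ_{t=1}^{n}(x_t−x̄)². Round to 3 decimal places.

Mean x̄ = (18.1 + 21.9 + 14.0 + 13.0 + 18.3 + 21.9 + 17.2 + 15.7 + 19.3)/9 = 17.7111
Numerator Σ_{t=1}^{6}(x_t−x̄)(x_{t+3}−x̄) = -7.0315
Denominator Σ(x_t−x̄)² = 78.3889
r_3 = -7.0315 / 78.3889 = -0.090

-0.090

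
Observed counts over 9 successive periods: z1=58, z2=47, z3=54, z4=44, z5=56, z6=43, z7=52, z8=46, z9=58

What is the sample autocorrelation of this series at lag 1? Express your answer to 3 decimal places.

Mean z̄ = (58 + 47 + 54 + 44 + 56 + 43 + 52 + 46 + 58)/9 = 50.8889
Numerator Σ_{t=1}^{8}(z_t−z̄)(z_{t+1}−z̄) = -185.6790
Denominator Σ(z_t−z̄)² = 286.8889
r_1 = -185.6790 / 286.8889 = -0.647

-0.647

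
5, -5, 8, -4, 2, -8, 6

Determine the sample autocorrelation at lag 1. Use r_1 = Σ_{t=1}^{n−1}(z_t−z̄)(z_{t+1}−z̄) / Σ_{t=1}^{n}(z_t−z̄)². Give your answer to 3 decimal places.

-0.713

Mean z̄ = (5 − 5 + 8 − 4 + 2 − 8 + 6)/7 = 0.5714
Deviations from mean: 4.4286, -5.5714, 7.4286, -4.5714, 1.4286, -8.5714, 5.4286
Σ(z_t−z̄)(z_{t+1}−z̄) = (-24.6735) + (-41.3878) + (-33.9592) + (-6.5306) + (-12.2449) + (-46.5306) = -165.3265
Denominator Σ(z_t−z̄)² = 231.7143
r_1 = -165.3265 / 231.7143 = -0.713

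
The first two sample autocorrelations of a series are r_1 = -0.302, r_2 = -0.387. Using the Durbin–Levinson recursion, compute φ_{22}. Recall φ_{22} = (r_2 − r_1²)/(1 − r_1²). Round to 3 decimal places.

-0.526

φ_{22} = (r_2 − r_1²) / (1 − r_1²)
r_1² = (-0.302)² = 0.091204
Numerator = -0.387 − 0.0912 = -0.4782; denominator = 1 − 0.0912 = 0.9088
φ_{22} = -0.4782 / 0.9088 = -0.526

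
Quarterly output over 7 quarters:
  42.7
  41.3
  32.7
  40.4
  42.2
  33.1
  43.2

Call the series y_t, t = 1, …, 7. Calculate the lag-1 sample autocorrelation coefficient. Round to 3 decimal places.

Mean ȳ = (42.7 + 41.3 + 32.7 + 40.4 + 42.2 + 33.1 + 43.2)/7 = 39.3714
Σ(y_t−ȳ)(y_{t+1}−ȳ) = (6.4194) + (-12.8663) + (-6.8620) + (2.9094) + (-17.7392) + (-24.0106) = -52.1494
Denominator Σ(y_t−ȳ)² = 122.3543
r_1 = -52.1494 / 122.3543 = -0.426

-0.426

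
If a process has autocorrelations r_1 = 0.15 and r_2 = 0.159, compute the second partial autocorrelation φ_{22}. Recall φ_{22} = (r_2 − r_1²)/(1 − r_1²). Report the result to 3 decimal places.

φ_{22} = (r_2 − r_1²) / (1 − r_1²)
r_1² = (0.15)² = 0.0225
Numerator = 0.159 − 0.0225 = 0.1365; denominator = 1 − 0.0225 = 0.9775
φ_{22} = 0.1365 / 0.9775 = 0.140

0.140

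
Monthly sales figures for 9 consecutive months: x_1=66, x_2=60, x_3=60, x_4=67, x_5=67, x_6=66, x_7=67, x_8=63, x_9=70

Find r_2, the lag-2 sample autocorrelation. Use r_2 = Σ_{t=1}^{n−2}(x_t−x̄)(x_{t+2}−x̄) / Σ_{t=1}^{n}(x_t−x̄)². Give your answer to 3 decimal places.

Mean x̄ = (66 + 60 + 60 + 67 + 67 + 66 + 67 + 63 + 70)/9 = 65.1111
Σ(x_t−x̄)(x_{t+2}−x̄) = (-4.5432) + (-9.6543) + (-9.6543) + (1.6790) + (3.5679) + (-1.8765) + (9.2346) = -11.2469
Denominator Σ(x_t−x̄)² = 92.8889
r_2 = -11.2469 / 92.8889 = -0.121

-0.121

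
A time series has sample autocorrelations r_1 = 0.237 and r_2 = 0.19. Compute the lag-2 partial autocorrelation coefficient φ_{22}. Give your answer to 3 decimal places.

0.142

φ_{22} = (r_2 − r_1²) / (1 − r_1²)
r_1² = (0.237)² = 0.056169
Numerator = 0.19 − 0.0562 = 0.1338; denominator = 1 − 0.0562 = 0.9438
φ_{22} = 0.1338 / 0.9438 = 0.142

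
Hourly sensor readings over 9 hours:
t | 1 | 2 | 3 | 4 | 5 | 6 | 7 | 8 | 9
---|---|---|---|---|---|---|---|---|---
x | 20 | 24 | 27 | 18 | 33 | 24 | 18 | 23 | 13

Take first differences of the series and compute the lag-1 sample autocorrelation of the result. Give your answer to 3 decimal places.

First differences Δx: 4, 3, -9, 15, -9, -6, 5, -10
Mean of differences = -0.8750
Numerator Σ(Δx_t−Δx̄)(Δx_{t+1}−Δx̄) = -312.6406
Denominator Σ(Δx_t−Δx̄)² = 566.8750
r_1(Δx) = -312.6406 / 566.8750 = -0.552

-0.552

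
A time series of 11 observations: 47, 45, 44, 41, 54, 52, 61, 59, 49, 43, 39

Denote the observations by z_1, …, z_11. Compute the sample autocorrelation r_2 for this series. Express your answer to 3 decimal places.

Mean z̄ = (47 + 45 + 44 + 41 + 54 + 52 + 61 + 59 + 49 + 43 + 39)/11 = 48.5455
Numerator Σ_{t=1}^{9}(z_t−z̄)(z_{t+2}−z̄) = 30.3140
Denominator Σ(z_t−z̄)² = 520.7273
r_2 = 30.3140 / 520.7273 = 0.058

0.058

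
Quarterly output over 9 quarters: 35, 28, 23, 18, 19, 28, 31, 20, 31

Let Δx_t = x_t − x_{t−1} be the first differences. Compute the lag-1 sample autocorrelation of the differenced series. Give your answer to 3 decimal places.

First differences Δx: -7, -5, -5, 1, 9, 3, -11, 11
Mean of differences = -0.5000
Numerator Σ(Δx_t−Δx̄)(Δx_{t+1}−Δx̄) = -67.2500
Denominator Σ(Δx_t−Δx̄)² = 430.0000
r_1(Δx) = -67.2500 / 430.0000 = -0.156

-0.156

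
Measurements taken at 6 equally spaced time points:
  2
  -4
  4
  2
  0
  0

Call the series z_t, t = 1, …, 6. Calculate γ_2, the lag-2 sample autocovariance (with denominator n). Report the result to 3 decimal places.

Mean z̄ = (2 − 4 + 4 + 2 + 0 + 0)/6 = 0.6667
Σ_{t=1}^{4}(z_t−z̄)(z_{t+2}−z̄) = -4.8889
γ_2 = -4.8889 / 6 = -0.815

-0.815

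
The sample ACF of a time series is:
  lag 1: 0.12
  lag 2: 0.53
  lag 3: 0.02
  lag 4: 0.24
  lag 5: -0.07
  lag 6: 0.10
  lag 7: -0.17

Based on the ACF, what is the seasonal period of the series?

The largest autocorrelation is r_2 = 0.53, with a weaker echo at lag 4 (0.24); the remaining lags stay at or below 0.12.
The dominant spike at lag 2 indicates a seasonal period of 2.

2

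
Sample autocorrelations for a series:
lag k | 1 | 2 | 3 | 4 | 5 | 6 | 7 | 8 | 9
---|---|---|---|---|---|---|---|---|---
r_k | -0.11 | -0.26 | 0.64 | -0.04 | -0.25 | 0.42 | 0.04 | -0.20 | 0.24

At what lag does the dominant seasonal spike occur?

The largest autocorrelation is r_3 = 0.64, with weaker echoes at lags 6 (0.42) and 9 (0.24); the remaining lags stay at or below 0.04.
The dominant spike at lag 3 indicates a seasonal period of 3.

3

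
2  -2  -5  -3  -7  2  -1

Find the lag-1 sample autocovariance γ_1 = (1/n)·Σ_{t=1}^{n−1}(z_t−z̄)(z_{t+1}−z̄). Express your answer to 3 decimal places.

-1.143

Mean z̄ = (2 − 2 − 5 − 3 − 7 + 2 − 1)/7 = -2.0000
Deviations: 4.0000, 0.0000, -3.0000, -1.0000, -5.0000, 4.0000, 1.0000
Σ_{t=1}^{6}(z_t−z̄)(z_{t+1}−z̄) = -8.0000
γ_1 = -8.0000 / 7 = -1.143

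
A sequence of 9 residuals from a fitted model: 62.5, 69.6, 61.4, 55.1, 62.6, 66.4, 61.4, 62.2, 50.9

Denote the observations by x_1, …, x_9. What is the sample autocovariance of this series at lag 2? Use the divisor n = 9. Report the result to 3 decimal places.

Mean x̄ = (62.5 + 69.6 + 61.4 + 55.1 + 62.6 + 66.4 + 61.4 + 62.2 + 50.9)/9 = 61.3444
Σ_{t=1}^{7}(x_t−x̄)(x_{t+2}−x̄) = -79.1717
γ_2 = -79.1717 / 9 = -8.797

-8.797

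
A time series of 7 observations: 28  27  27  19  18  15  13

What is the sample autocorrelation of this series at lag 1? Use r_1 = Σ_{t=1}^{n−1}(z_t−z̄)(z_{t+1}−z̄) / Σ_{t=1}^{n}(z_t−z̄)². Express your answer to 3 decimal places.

Mean z̄ = (28 + 27 + 27 + 19 + 18 + 15 + 13)/7 = 21.0000
Σ(z_t−z̄)(z_{t+1}−z̄) = (42.0000) + (36.0000) + (-12.0000) + (6.0000) + (18.0000) + (48.0000) = 138.0000
Denominator Σ(z_t−z̄)² = 234.0000
r_1 = 138.0000 / 234.0000 = 0.590

0.590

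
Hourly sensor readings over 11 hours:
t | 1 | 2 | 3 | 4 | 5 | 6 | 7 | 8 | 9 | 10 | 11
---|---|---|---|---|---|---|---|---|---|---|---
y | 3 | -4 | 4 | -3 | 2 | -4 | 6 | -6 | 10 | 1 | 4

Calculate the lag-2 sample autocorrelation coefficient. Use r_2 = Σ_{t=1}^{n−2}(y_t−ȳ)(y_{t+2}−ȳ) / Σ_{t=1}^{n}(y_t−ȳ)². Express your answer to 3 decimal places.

Mean ȳ = (3 − 4 + 4 − 3 + 2 − 4 + 6 − 6 + 10 + 1 + 4)/11 = 1.1818
Numerator Σ_{t=1}^{9}(y_t−ȳ)(y_{t+2}−ȳ) = 160.5702
Denominator Σ(y_t−ȳ)² = 243.6364
r_2 = 160.5702 / 243.6364 = 0.659

0.659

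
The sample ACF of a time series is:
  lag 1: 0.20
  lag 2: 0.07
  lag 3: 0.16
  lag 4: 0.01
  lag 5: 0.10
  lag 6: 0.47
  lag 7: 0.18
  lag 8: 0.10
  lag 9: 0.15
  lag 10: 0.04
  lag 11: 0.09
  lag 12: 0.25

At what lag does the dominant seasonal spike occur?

The largest autocorrelation is r_6 = 0.47, with a weaker echo at lag 12 (0.25); the remaining lags stay at or below 0.20. The elevated value at lag 1 (0.20), dropping to 0.07 at lag 2, reflects decaying short-term dependence rather than seasonality.
The dominant spike at lag 6 indicates a seasonal period of 6.

6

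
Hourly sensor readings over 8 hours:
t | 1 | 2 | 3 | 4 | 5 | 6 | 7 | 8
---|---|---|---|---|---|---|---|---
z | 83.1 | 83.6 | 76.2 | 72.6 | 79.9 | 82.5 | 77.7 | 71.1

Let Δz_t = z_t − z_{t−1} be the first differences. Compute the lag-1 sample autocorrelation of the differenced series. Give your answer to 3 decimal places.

First differences Δz: 0.5, -7.4, -3.6, 7.3, 2.6, -4.8, -6.6
Mean of differences = -1.7143
Numerator Σ(Δz_t−Δz̄)(Δz_{t+1}−Δz̄) = 21.7869
Denominator Σ(Δz_t−Δz̄)² = 174.0486
r_1(Δz) = 21.7869 / 174.0486 = 0.125

0.125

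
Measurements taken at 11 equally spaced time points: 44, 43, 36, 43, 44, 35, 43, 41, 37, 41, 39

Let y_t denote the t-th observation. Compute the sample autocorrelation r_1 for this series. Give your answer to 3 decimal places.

Mean ȳ = (44 + 43 + 36 + 43 + 44 + 35 + 43 + 41 + 37 + 41 + 39)/11 = 40.5455
Numerator Σ_{t=1}^{10}(y_t−ȳ)(y_{t+1}−ȳ) = -40.9339
Denominator Σ(y_t−ȳ)² = 108.7273
r_1 = -40.9339 / 108.7273 = -0.376

-0.376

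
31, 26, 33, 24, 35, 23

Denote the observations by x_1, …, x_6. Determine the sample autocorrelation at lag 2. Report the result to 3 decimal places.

Mean x̄ = (31 + 26 + 33 + 24 + 35 + 23)/6 = 28.6667
Numerator Σ_{t=1}^{4}(x_t−x̄)(x_{t+2}−x̄) = 76.4444
Denominator Σ(x_t−x̄)² = 125.3333
r_2 = 76.4444 / 125.3333 = 0.610

0.610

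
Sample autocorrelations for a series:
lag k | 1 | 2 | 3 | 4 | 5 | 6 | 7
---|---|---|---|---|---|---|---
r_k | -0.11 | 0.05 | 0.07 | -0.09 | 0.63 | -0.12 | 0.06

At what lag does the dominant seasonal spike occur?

5

The largest autocorrelation is r_5 = 0.63; the remaining lags stay at or below 0.07.
The dominant spike at lag 5 indicates a seasonal period of 5.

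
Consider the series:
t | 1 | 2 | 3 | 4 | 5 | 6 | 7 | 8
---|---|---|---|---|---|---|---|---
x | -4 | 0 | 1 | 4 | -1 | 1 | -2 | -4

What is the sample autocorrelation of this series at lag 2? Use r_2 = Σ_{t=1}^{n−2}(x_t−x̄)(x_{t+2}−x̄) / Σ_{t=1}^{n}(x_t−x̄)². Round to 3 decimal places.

-0.013

Mean x̄ = (-4 + 0 + 1 + 4 − 1 + 1 − 2 − 4)/8 = -0.6250
Deviations from mean: -3.3750, 0.6250, 1.6250, 4.6250, -0.3750, 1.6250, -1.3750, -3.3750
Σ(x_t−x̄)(x_{t+2}−x̄) = (-5.4844) + (2.8906) + (-0.6094) + (7.5156) + (0.5156) + (-5.4844) = -0.6563
Denominator Σ(x_t−x̄)² = 51.8750
r_2 = -0.6563 / 51.8750 = -0.013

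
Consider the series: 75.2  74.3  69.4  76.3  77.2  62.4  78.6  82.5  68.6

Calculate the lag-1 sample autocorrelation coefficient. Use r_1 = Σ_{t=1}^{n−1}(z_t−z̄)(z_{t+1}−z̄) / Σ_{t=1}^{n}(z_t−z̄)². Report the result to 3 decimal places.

-0.343

Mean z̄ = (75.2 + 74.3 + 69.4 + 76.3 + 77.2 + 62.4 + 78.6 + 82.5 + 68.6)/9 = 73.8333
Numerator Σ_{t=1}^{8}(z_t−z̄)(z_{t+1}−z̄) = -101.0978
Denominator Σ(z_t−z̄)² = 295.1000
r_1 = -101.0978 / 295.1000 = -0.343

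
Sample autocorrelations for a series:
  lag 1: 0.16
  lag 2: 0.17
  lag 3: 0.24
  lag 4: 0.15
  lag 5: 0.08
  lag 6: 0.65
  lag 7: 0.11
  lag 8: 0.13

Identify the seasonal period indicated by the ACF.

The largest autocorrelation is r_6 = 0.65; the remaining lags stay at or below 0.24.
The dominant spike at lag 6 indicates a seasonal period of 6.

6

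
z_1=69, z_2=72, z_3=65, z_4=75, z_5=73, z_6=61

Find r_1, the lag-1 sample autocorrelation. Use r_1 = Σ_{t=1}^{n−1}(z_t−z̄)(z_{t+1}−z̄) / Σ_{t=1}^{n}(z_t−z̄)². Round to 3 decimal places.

Mean z̄ = (69 + 72 + 65 + 75 + 73 + 61)/6 = 69.1667
Deviations from mean: -0.1667, 2.8333, -4.1667, 5.8333, 3.8333, -8.1667
Σ(z_t−z̄)(z_{t+1}−z̄) = (-0.4722) + (-11.8056) + (-24.3056) + (22.3611) + (-31.3056) = -45.5278
Denominator Σ(z_t−z̄)² = 140.8333
r_1 = -45.5278 / 140.8333 = -0.323

-0.323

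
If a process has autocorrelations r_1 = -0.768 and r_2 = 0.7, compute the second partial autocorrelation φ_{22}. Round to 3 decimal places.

0.269

φ_{22} = (r_2 − r_1²) / (1 − r_1²)
r_1² = (-0.768)² = 0.589824
Numerator = 0.7 − 0.5898 = 0.1102; denominator = 1 − 0.5898 = 0.4102
φ_{22} = 0.1102 / 0.4102 = 0.269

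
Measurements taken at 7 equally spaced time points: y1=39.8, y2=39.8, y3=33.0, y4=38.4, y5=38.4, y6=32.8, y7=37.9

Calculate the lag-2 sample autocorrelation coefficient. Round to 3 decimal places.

Mean ȳ = (39.8 + 39.8 + 33.0 + 38.4 + 38.4 + 32.8 + 37.9)/7 = 37.1571
Σ(y_t−ȳ)(y_{t+2}−ȳ) = (-10.9867) + (3.2847) + (-5.1667) + (-5.4153) + (0.9233) = -17.3608
Denominator Σ(y_t−ȳ)² = 53.8771
r_2 = -17.3608 / 53.8771 = -0.322

-0.322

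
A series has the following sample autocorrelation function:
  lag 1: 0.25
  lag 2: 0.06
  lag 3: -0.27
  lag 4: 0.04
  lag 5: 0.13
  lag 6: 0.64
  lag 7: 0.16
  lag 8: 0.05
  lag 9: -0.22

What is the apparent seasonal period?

6

The largest autocorrelation is r_6 = 0.64; the remaining lags stay at or below 0.25. The elevated value at lag 1 (0.25), dropping to 0.06 at lag 2, reflects decaying short-term dependence rather than seasonality.
The dominant spike at lag 6 indicates a seasonal period of 6.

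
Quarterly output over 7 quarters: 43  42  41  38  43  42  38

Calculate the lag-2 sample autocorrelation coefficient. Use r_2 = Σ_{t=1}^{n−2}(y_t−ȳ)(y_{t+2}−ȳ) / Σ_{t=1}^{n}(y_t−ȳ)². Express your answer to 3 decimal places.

Mean ȳ = (43 + 42 + 41 + 38 + 43 + 42 + 38)/7 = 41.0000
Numerator Σ_{t=1}^{5}(y_t−ȳ)(y_{t+2}−ȳ) = -12.0000
Denominator Σ(y_t−ȳ)² = 28.0000
r_2 = -12.0000 / 28.0000 = -0.429

-0.429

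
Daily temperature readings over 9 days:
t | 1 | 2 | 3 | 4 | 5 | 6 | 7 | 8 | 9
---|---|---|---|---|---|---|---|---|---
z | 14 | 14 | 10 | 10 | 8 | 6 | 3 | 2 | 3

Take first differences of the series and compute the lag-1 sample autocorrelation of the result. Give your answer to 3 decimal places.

-0.322

First differences Δz: 0, -4, 0, -2, -2, -3, -1, 1
Mean of differences = -1.3750
Numerator Σ(Δz_t−Δz̄)(Δz_{t+1}−Δz̄) = -6.3906
Denominator Σ(Δz_t−Δz̄)² = 19.8750
r_1(Δz) = -6.3906 / 19.8750 = -0.322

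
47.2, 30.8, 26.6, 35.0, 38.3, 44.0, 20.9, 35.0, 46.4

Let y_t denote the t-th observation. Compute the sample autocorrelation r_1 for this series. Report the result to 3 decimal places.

Mean ȳ = (47.2 + 30.8 + 26.6 + 35.0 + 38.3 + 44.0 + 20.9 + 35.0 + 46.4)/9 = 36.0222
Numerator Σ_{t=1}^{8}(y_t−ȳ)(y_{t+1}−ȳ) = -99.4849
Denominator Σ(y_t−ȳ)² = 648.2956
r_1 = -99.4849 / 648.2956 = -0.153

-0.153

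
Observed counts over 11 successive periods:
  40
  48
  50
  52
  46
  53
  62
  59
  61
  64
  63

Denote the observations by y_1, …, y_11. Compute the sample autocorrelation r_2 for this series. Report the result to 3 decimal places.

Mean ȳ = (40 + 48 + 50 + 52 + 46 + 53 + 62 + 59 + 61 + 64 + 63)/11 = 54.3636
Numerator Σ_{t=1}^{9}(y_t−ȳ)(y_{t+2}−ȳ) = 199.9174
Denominator Σ(y_t−ȳ)² = 634.5455
r_2 = 199.9174 / 634.5455 = 0.315

0.315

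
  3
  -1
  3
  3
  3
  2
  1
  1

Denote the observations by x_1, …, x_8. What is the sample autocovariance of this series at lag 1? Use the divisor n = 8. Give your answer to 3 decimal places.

-0.393

Mean x̄ = (3 − 1 + 3 + 3 + 3 + 2 + 1 + 1)/8 = 1.8750
Deviations: 1.1250, -2.8750, 1.1250, 1.1250, 1.1250, 0.1250, -0.8750, -0.8750
Σ_{t=1}^{7}(x_t−x̄)(x_{t+1}−x̄) = -3.1406
γ_1 = -3.1406 / 8 = -0.393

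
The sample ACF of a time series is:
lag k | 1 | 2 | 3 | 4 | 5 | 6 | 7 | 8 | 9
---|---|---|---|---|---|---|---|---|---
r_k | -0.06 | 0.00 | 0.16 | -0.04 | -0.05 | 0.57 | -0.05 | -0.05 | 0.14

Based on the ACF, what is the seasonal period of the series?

6

The largest autocorrelation is r_6 = 0.57; the remaining lags stay at or below 0.16.
The dominant spike at lag 6 indicates a seasonal period of 6.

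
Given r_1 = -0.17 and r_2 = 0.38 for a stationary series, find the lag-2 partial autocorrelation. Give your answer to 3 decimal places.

0.362

φ_{22} = (r_2 − r_1²) / (1 − r_1²)
r_1² = (-0.17)² = 0.0289
Numerator = 0.38 − 0.0289 = 0.3511; denominator = 1 − 0.0289 = 0.9711
φ_{22} = 0.3511 / 0.9711 = 0.362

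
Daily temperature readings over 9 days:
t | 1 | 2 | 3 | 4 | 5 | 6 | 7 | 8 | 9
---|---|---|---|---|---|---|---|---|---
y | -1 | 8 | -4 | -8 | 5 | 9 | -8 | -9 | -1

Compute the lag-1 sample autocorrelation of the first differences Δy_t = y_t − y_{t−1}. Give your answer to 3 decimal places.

-0.153

First differences Δy: 9, -12, -4, 13, 4, -17, -1, 8
Mean of differences = 0.0000
Numerator Σ(Δy_t−Δȳ)(Δy_{t+1}−Δȳ) = -119.0000
Denominator Σ(Δy_t−Δȳ)² = 780.0000
r_1(Δy) = -119.0000 / 780.0000 = -0.153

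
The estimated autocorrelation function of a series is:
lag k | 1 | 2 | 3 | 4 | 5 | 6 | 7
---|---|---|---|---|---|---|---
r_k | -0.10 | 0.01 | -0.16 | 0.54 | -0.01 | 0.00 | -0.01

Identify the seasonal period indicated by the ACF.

4

The largest autocorrelation is r_4 = 0.54; the remaining lags stay at or below 0.01.
The dominant spike at lag 4 indicates a seasonal period of 4.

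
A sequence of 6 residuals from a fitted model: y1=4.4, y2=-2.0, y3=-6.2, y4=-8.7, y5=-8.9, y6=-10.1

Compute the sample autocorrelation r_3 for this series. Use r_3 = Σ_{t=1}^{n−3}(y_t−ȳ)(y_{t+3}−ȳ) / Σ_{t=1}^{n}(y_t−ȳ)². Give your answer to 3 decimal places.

-0.264

Mean ȳ = (4.4 − 2.0 − 6.2 − 8.7 − 8.9 − 10.1)/6 = -5.2500
Deviations from mean: 9.6500, 3.2500, -0.9500, -3.4500, -3.6500, -4.8500
Numerator Σ_{t=1}^{3}(y_t−ȳ)(y_{t+3}−ȳ) = -40.5475
Denominator Σ(y_t−ȳ)² = 153.3350
r_3 = -40.5475 / 153.3350 = -0.264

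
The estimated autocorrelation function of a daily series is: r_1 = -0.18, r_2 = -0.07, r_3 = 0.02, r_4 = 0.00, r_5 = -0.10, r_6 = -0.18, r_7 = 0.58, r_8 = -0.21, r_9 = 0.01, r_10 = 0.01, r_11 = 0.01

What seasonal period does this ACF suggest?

The largest autocorrelation is r_7 = 0.58; the remaining lags stay at or below 0.02.
The dominant spike at lag 7 indicates a seasonal period of 7.

7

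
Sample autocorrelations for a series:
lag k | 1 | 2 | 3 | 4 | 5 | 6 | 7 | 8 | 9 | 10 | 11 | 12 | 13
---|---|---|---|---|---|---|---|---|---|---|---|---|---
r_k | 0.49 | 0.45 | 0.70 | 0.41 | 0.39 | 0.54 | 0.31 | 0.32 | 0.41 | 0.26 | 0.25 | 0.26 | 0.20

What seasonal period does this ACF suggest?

3

The largest autocorrelation is r_3 = 0.70, with a weaker echo at lag 6 (0.54); the remaining lags stay at or below 0.49. The elevated value at lag 1 (0.49), dropping to 0.45 at lag 2, reflects decaying short-term dependence rather than seasonality.
The dominant spike at lag 3 indicates a seasonal period of 3.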